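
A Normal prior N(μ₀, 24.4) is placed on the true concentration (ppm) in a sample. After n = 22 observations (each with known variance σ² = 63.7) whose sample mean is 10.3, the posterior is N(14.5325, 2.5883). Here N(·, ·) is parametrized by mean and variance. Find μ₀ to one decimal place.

μ₀ = 50.2

With known observation variance, the Normal–Normal posterior has precision τ_n = τ₀ + n/σ² and mean μ_n = (τ₀μ₀ + (n/σ²)x̄)/τ_n.
Here τ₀ = 1/24.4 = 0.040984 and τ_data = 22/63.7 = 0.345369, so τ_n = 0.386353.
Rearranging for μ₀: μ₀ = (μ_n·τ_n − τ_data·x̄)/τ₀ = (14.5325·0.386353 − 0.345369·10.3) / 0.040984 = 2.057374/0.040984 ≈ 50.2.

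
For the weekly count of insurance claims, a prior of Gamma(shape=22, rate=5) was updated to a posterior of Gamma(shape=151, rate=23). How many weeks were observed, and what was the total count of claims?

n = 18 weeks with total 129 claims

A Gamma(α, β) prior (rate parametrization) on a Poisson rate with n observations summing to S gives posterior Gamma(α+S, β+n).
Matching: Σxᵢ = 151 − 22 = 129 and n = 23 − 5 = 18.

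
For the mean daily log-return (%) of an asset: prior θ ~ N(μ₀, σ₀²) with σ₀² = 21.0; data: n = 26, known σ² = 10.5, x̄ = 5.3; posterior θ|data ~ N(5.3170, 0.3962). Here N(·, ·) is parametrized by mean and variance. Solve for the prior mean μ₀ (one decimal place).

With known observation variance, the Normal–Normal posterior has precision τ_n = τ₀ + n/σ² and mean μ_n = (τ₀μ₀ + (n/σ²)x̄)/τ_n.
Here τ₀ = 1/21.0 = 0.047619 and τ_data = 26/10.5 = 2.476190, so τ_n = 2.523809.
Rearranging for μ₀: μ₀ = (μ_n·τ_n − τ_data·x̄)/τ₀ = (5.3170·2.523809 − 2.476190·5.3) / 0.047619 = 0.295285/0.047619 ≈ 6.2.

μ₀ = 6.2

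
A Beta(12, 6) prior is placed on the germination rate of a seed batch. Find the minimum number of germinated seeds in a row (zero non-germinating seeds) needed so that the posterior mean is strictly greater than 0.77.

k = 9

After k germinated seeds and 0 non-germinating seeds the posterior is Beta(12+k, 6), with mean (12+k)/(12+6+k).
Set (12+k)/(18+k) > 0.77 and solve: k > (0.77·18 − 12)/(1 − 0.77) = 8.087.
The smallest integer exceeding 8.087 is 9.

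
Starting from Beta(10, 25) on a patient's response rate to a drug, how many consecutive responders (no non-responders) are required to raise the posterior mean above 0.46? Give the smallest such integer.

k = 12

After k responders and 0 non-responders the posterior is Beta(10+k, 25), with mean (10+k)/(10+25+k).
Set (10+k)/(35+k) > 0.46 and solve: k > (0.46·35 − 10)/(1 − 0.46) = 11.296.
The smallest integer exceeding 11.296 is 12.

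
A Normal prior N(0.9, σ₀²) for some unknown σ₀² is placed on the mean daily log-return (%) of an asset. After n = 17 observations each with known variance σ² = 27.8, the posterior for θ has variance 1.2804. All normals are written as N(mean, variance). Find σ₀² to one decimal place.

For the Normal–Normal model with known σ², precisions add: τ_n = τ₀ + n/σ².
So 1/σ₀² = 1/1.2804 − 17/27.8 = 0.781006 − 0.611511 = 0.169495.
Hence σ₀² = 1/0.169495 ≈ 5.9.

σ₀² = 5.9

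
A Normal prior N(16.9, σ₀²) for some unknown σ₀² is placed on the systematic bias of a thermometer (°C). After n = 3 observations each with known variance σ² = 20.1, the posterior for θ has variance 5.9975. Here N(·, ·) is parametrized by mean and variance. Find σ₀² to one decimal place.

σ₀² = 57.2

Posterior precision equals prior precision plus data precision: 1/σ_n² = 1/σ₀² + n/σ².
So 1/σ₀² = 1/5.9975 − 3/20.1 = 0.166736 − 0.149254 = 0.017482.
Hence σ₀² = 1/0.017482 ≈ 57.2.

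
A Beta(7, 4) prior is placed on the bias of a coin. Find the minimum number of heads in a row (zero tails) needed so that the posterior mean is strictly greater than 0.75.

After k heads and 0 tails the posterior is Beta(7+k, 4), with mean (7+k)/(7+4+k).
Set (7+k)/(11+k) > 0.75 and solve: k > (0.75·11 − 7)/(1 − 0.75) = 5.000.
The smallest integer exceeding 5.000 is 6, and checking k=6: (13)/(17) = 0.7647 > 0.75.

k = 6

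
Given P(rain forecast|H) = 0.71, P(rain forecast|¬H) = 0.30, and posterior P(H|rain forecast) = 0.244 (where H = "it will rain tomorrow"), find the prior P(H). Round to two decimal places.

P(H) = 0.12

Bayes' rule in odds form gives O(H|E) = O(H)·[P(E|H)/P(E|¬H)], hence O(H) = O(H|E)/LR.
Posterior odds = 0.244/(1−0.244) = 0.3228. LR = 0.71/0.30 = 2.3667.
Prior odds = 0.3228/2.3667 = 0.1364, so P(H) = 0.1364/(1+0.1364) ≈ 0.12.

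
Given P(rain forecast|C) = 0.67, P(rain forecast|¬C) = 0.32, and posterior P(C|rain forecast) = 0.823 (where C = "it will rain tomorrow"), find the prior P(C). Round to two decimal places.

P(C) = 0.69

In odds form, posterior odds = prior odds × likelihood ratio, so prior odds = posterior odds ÷ LR.
Posterior odds = 0.823/(1−0.823) = 4.6497. LR = 0.67/0.32 = 2.0938.
Prior odds = 4.6497/2.0938 = 2.2207, so P(C) = 2.2207/(1+2.2207) ≈ 0.69.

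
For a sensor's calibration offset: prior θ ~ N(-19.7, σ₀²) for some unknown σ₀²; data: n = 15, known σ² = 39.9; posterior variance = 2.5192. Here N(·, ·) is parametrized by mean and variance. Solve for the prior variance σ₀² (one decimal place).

σ₀² = 47.6

Posterior precision equals prior precision plus data precision: 1/σ_n² = 1/σ₀² + n/σ².
So 1/σ₀² = 1/2.5192 − 15/39.9 = 0.396951 − 0.375940 = 0.021011.
Hence σ₀² = 1/0.021011 ≈ 47.6.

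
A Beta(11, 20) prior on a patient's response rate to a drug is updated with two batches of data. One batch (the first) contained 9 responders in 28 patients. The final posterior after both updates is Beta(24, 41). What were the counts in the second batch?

Because Beta–binomial updating is additive in the counts, the combined data contributed (α_post−α_prior, β_post−β_prior) successes and failures.
Total across both batches: 24−11=13 responders, 41−20=21 non-responders.
Subtract the first batch: 13−9=4 responders and 21−19=2 non-responders.

4 responders and 2 non-responders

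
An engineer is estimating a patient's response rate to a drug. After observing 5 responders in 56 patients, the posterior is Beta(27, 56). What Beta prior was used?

Under Beta–binomial conjugacy the posterior parameters are (α+s, β+f).
Subtract the data counts: 27−5=22, 56−51=5.

Beta(22, 5)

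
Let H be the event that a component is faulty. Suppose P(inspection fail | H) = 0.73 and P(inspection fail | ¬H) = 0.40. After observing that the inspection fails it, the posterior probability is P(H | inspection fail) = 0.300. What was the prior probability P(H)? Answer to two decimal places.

Bayes' rule in odds form gives O(H|E) = O(H)·[P(E|H)/P(E|¬H)], hence O(H) = O(H|E)/LR.
Posterior odds = 0.300/(1−0.300) = 0.4286. LR = 0.73/0.40 = 1.8250.
Prior odds = 0.4286/1.8250 = 0.2348, so P(H) = 0.2348/(1+0.2348) ≈ 0.19.

P(H) = 0.19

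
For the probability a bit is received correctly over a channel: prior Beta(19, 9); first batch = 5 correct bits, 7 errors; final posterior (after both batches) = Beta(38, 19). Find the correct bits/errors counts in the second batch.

14 correct bits and 3 errors

Because Beta–binomial updating is additive in the counts, the combined data contributed (α_post−α_prior, β_post−β_prior) successes and failures.
Total across both batches: 38−19=19 correct bits, 19−9=10 errors.
Subtract the first batch: 19−5=14 correct bits and 10−7=3 errors.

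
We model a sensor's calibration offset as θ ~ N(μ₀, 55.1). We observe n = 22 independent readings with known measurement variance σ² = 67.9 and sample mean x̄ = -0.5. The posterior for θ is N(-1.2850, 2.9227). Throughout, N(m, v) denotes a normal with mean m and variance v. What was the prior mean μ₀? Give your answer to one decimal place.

μ₀ = -15.3

With known observation variance, the Normal–Normal posterior has precision τ_n = τ₀ + n/σ² and mean μ_n = (τ₀μ₀ + (n/σ²)x̄)/τ_n.
Here τ₀ = 1/55.1 = 0.018149 and τ_data = 22/67.9 = 0.324006, so τ_n = 0.342155.
Rearranging for μ₀: μ₀ = (μ_n·τ_n − τ_data·x̄)/τ₀ = (-1.2850·0.342155 − 0.324006·-0.5) / 0.018149 = -0.277666/0.018149 ≈ -15.3.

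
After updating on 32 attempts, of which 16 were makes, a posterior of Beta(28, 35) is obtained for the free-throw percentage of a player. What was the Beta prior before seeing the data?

Beta is conjugate to the binomial likelihood: posterior = Beta(a+s, b+f).
So a = 28 − 16 = 12 and b = 35 − 16 = 19.

Beta(12, 19)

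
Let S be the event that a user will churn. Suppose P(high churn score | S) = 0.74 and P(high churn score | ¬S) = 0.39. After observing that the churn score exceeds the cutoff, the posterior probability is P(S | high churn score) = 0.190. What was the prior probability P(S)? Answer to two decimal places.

Bayes' rule in odds form gives O(S|E) = O(S)·[P(E|S)/P(E|¬S)], hence O(S) = O(S|E)/LR.
Posterior odds = 0.190/(1−0.190) = 0.2346. LR = 0.74/0.39 = 1.8974.
Prior odds = 0.2346/1.8974 = 0.1236, so P(S) = 0.1236/(1+0.1236) ≈ 0.11.

P(S) = 0.11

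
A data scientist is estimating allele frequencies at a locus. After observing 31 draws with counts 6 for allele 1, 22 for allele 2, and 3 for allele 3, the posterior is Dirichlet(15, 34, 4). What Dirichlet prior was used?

For a Dirichlet(α) prior with multinomial counts c, the posterior is Dirichlet(α + c) componentwise.
Subtract each count from the matching posterior parameter: 15−6=9, 34−22=12, 4−3=1.

Dirichlet(9, 12, 1)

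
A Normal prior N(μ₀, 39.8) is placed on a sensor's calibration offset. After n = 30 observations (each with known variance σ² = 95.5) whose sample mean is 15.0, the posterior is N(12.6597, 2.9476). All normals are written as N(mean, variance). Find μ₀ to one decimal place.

μ₀ = -16.6

The posterior mean is a precision-weighted average: μ_n = (τ₀μ₀ + τ_data·x̄)/(τ₀+τ_data), with τ₀=1/σ₀² and τ_data=n/σ².
Here τ₀ = 1/39.8 = 0.025126 and τ_data = 30/95.5 = 0.314136, so τ_n = 0.339262.
Rearranging for μ₀: μ₀ = (μ_n·τ_n − τ_data·x̄)/τ₀ = (12.6597·0.339262 − 0.314136·15.0) / 0.025126 = -0.417085/0.025126 ≈ -16.6.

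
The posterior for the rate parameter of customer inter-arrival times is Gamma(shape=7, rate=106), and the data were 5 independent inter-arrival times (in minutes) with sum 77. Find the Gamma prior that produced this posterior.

Gamma(shape=2, rate=29)

Gamma–exponential conjugacy: posterior shape = α + n, posterior rate = β + Σtᵢ.
So α = 7 − 5 = 2 and β = 106 − 77 = 29.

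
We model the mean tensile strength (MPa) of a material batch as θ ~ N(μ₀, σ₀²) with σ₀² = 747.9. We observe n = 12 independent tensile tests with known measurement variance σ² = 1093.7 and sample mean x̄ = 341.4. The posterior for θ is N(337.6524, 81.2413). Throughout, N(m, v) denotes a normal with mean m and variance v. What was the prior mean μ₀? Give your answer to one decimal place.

μ₀ = 306.9

The posterior mean is a precision-weighted average: μ_n = (τ₀μ₀ + τ_data·x̄)/(τ₀+τ_data), with τ₀=1/σ₀² and τ_data=n/σ².
Here τ₀ = 1/747.9 = 0.001337 and τ_data = 12/1093.7 = 0.010972, so τ_n = 0.012309.
Rearranging for μ₀: μ₀ = (μ_n·τ_n − τ_data·x̄)/τ₀ = (337.6524·0.012309 − 0.010972·341.4) / 0.001337 = 0.410323/0.001337 ≈ 306.9.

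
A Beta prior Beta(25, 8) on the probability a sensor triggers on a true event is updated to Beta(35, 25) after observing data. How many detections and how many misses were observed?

Beta is conjugate to the binomial likelihood: posterior = Beta(a+s, b+f).
Match parameters: s=35−25=10, f=25−8=17.

10 detections and 17 misses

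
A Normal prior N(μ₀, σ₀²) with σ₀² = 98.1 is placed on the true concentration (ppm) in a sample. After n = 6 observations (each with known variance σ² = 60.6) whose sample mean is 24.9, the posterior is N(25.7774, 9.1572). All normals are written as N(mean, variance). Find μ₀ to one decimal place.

The posterior mean is a precision-weighted average: μ_n = (τ₀μ₀ + τ_data·x̄)/(τ₀+τ_data), with τ₀=1/σ₀² and τ_data=n/σ².
Here τ₀ = 1/98.1 = 0.010194 and τ_data = 6/60.6 = 0.099010, so τ_n = 0.109204.
Rearranging for μ₀: μ₀ = (μ_n·τ_n − τ_data·x̄)/τ₀ = (25.7774·0.109204 − 0.099010·24.9) / 0.010194 = 0.349646/0.010194 ≈ 34.3.

μ₀ = 34.3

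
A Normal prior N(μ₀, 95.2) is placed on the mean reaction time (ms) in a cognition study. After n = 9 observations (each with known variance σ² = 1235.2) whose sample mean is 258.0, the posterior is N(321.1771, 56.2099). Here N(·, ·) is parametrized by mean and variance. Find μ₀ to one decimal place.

The posterior mean is a precision-weighted average: μ_n = (τ₀μ₀ + τ_data·x̄)/(τ₀+τ_data), with τ₀=1/σ₀² and τ_data=n/σ².
Here τ₀ = 1/95.2 = 0.010504 and τ_data = 9/1235.2 = 0.007286, so τ_n = 0.017790.
Rearranging for μ₀: μ₀ = (μ_n·τ_n − τ_data·x̄)/τ₀ = (321.1771·0.017790 − 0.007286·258.0) / 0.010504 = 3.833953/0.010504 ≈ 365.0.

μ₀ = 365.0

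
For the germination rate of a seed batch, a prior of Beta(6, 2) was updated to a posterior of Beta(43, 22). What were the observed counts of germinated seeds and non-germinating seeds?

Under Beta–binomial conjugacy the posterior parameters are (a+s, b+f).
So s = 43 − 6 = 37 and f = 22 − 2 = 20.

37 germinated seeds and 20 non-germinating seeds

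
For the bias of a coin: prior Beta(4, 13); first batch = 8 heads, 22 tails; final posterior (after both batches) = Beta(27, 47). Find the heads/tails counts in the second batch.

Sequential conjugate updates are equivalent to a single update on the pooled data, so total successes = posterior α − prior α and total failures = posterior β − prior β.
Total across both batches: 27−4=23 heads, 47−13=34 tails.
Subtract the first batch: 23−8=15 heads and 34−22=12 tails.

15 heads and 12 tails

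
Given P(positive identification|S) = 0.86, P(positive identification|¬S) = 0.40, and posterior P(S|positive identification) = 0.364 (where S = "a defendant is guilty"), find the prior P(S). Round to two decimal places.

In odds form, posterior odds = prior odds × likelihood ratio, so prior odds = posterior odds ÷ LR.
Posterior odds = 0.364/(1−0.364) = 0.5723. LR = 0.86/0.40 = 2.1500.
Prior odds = 0.5723/2.1500 = 0.2662, so P(S) = 0.2662/(1+0.2662) ≈ 0.21.

P(S) = 0.21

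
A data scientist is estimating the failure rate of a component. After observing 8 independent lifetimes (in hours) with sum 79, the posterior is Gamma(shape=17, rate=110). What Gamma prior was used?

Gamma(shape=9, rate=31)

For an exponential likelihood with a Gamma(α, β) prior on the rate, n observations with total T give posterior Gamma(α+n, β+T).
So α = 17 − 8 = 9 and β = 110 − 79 = 31.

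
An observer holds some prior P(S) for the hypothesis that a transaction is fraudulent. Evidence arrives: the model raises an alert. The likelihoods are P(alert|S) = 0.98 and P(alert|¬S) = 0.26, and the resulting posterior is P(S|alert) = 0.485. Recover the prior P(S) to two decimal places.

P(S) = 0.20

In odds form, posterior odds = prior odds × likelihood ratio, so prior odds = posterior odds ÷ LR.
Posterior odds = 0.485/(1−0.485) = 0.9417. LR = 0.98/0.26 = 3.7692.
Prior odds = 0.9417/3.7692 = 0.2498, so P(S) = 0.2498/(1+0.2498) ≈ 0.20.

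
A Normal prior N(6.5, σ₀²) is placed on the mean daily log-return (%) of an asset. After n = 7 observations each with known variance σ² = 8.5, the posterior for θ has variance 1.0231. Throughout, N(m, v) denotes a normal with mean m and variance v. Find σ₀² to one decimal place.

σ₀² = 6.5

For the Normal–Normal model with known σ², precisions add: τ_n = τ₀ + n/σ².
So 1/σ₀² = 1/1.0231 − 7/8.5 = 0.977422 − 0.823529 = 0.153893.
Hence σ₀² = 1/0.153893 ≈ 6.5.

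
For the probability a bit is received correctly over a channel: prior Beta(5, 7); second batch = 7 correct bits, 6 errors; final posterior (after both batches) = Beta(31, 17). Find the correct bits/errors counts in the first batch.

Because Beta–binomial updating is additive in the counts, the combined data contributed (α_post−α_prior, β_post−β_prior) successes and failures.
Total across both batches: 31−5=26 correct bits, 17−7=10 errors.
Subtract the second batch: 26−7=19 correct bits and 10−6=4 errors.

19 correct bits and 4 errors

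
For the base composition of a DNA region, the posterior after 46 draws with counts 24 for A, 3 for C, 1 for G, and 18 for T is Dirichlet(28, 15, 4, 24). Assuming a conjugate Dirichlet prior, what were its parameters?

Dirichlet(4, 12, 3, 6)

For a Dirichlet(α) prior with multinomial counts c, the posterior is Dirichlet(α + c) componentwise.
Subtract each count from the matching posterior parameter: 28−24=4, 15−3=12, 4−1=3, 24−18=6.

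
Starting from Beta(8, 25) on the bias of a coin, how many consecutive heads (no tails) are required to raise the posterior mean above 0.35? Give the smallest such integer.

k = 6

After k heads and 0 tails the posterior is Beta(8+k, 25), with mean (8+k)/(8+25+k).
Set (8+k)/(33+k) > 0.35 and solve: k > (0.35·33 − 8)/(1 − 0.35) = 5.462.
The smallest integer exceeding 5.462 is 6, and checking k=6: (14)/(39) = 0.3590 > 0.35.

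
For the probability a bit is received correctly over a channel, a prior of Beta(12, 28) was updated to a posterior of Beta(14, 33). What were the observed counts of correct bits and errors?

2 correct bits and 5 errors

A Beta(α, β) prior with s successes and f failures in binomial data gives a Beta(α+s, β+f) posterior.
Match parameters: s=14−12=2, f=33−28=5.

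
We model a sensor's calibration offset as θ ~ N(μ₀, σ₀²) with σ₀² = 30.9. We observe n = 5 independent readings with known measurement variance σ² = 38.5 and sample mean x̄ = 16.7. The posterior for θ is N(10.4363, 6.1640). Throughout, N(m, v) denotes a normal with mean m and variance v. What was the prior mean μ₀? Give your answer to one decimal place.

With known observation variance, the Normal–Normal posterior has precision τ_n = τ₀ + n/σ² and mean μ_n = (τ₀μ₀ + (n/σ²)x̄)/τ_n.
Here τ₀ = 1/30.9 = 0.032362 and τ_data = 5/38.5 = 0.129870, so τ_n = 0.162232.
Rearranging for μ₀: μ₀ = (μ_n·τ_n − τ_data·x̄)/τ₀ = (10.4363·0.162232 − 0.129870·16.7) / 0.032362 = -0.475727/0.032362 ≈ -14.7.

μ₀ = -14.7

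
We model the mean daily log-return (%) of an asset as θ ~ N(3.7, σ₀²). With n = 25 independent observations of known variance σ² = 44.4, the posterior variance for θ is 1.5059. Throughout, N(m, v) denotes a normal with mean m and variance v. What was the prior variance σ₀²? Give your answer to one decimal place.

For the Normal–Normal model with known σ², precisions add: τ_n = τ₀ + n/σ².
So 1/σ₀² = 1/1.5059 − 25/44.4 = 0.664055 − 0.563063 = 0.100992.
Hence σ₀² = 1/0.100992 ≈ 9.9.

σ₀² = 9.9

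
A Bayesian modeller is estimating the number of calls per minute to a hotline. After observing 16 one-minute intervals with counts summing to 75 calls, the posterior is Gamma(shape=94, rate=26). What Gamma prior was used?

Gamma(shape=19, rate=10)

Gamma–Poisson conjugacy: posterior shape = α + Σxᵢ, posterior rate = β + n.
So α = 94 − 75 = 19 and β = 26 − 16 = 10.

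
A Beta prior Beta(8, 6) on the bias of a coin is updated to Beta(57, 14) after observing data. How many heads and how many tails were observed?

Under Beta–binomial conjugacy the posterior parameters are (a+s, b+f).
So s = 57 − 8 = 49 and f = 14 − 6 = 8.

49 heads and 8 tails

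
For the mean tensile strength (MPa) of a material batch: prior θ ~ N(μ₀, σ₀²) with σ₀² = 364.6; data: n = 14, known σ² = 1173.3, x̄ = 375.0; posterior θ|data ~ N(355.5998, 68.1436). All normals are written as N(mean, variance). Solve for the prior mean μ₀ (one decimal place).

μ₀ = 271.2

The posterior mean is a precision-weighted average: μ_n = (τ₀μ₀ + τ_data·x̄)/(τ₀+τ_data), with τ₀=1/σ₀² and τ_data=n/σ².
Here τ₀ = 1/364.6 = 0.002743 and τ_data = 14/1173.3 = 0.011932, so τ_n = 0.014675.
Rearranging for μ₀: μ₀ = (μ_n·τ_n − τ_data·x̄)/τ₀ = (355.5998·0.014675 − 0.011932·375.0) / 0.002743 = 0.743927/0.002743 ≈ 271.2.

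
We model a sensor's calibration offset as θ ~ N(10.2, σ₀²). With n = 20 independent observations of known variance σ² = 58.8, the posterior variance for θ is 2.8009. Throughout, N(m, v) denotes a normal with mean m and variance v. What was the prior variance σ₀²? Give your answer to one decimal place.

σ₀² = 59.2

For the Normal–Normal model with known σ², precisions add: τ_n = τ₀ + n/σ².
So 1/σ₀² = 1/2.8009 − 20/58.8 = 0.357028 − 0.340136 = 0.016892.
Hence σ₀² = 1/0.016892 ≈ 59.2.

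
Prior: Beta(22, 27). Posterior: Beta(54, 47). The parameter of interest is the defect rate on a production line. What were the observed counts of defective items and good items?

32 defective items and 20 good items

A Beta(α, β) prior with s successes and f failures in binomial data gives a Beta(α+s, β+f) posterior.
Match parameters: s=54−22=32, f=47−27=20.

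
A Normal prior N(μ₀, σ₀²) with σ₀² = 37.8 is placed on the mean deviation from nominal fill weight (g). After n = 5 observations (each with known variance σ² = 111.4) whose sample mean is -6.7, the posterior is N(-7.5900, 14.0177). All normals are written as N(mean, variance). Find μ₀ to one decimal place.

With known observation variance, the Normal–Normal posterior has precision τ_n = τ₀ + n/σ² and mean μ_n = (τ₀μ₀ + (n/σ²)x̄)/τ_n.
Here τ₀ = 1/37.8 = 0.026455 and τ_data = 5/111.4 = 0.044883, so τ_n = 0.071338.
Rearranging for μ₀: μ₀ = (μ_n·τ_n − τ_data·x̄)/τ₀ = (-7.5900·0.071338 − 0.044883·-6.7) / 0.026455 = -0.240739/0.026455 ≈ -9.1.

μ₀ = -9.1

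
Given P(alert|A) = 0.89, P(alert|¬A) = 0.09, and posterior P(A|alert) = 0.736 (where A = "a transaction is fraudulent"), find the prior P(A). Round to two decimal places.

P(A) = 0.22

Bayes' rule in odds form gives O(A|E) = O(A)·[P(E|A)/P(E|¬A)], hence O(A) = O(A|E)/LR.
Posterior odds = 0.736/(1−0.736) = 2.7879. LR = 0.89/0.09 = 9.8889.
Prior odds = 2.7879/9.8889 = 0.2819, so P(A) = 0.2819/(1+0.2819) ≈ 0.22.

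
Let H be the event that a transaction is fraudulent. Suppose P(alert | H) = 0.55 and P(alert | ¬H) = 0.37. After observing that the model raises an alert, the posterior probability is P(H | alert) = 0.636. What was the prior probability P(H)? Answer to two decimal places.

P(H) = 0.54

In odds form, posterior odds = prior odds × likelihood ratio, so prior odds = posterior odds ÷ LR.
Posterior odds = 0.636/(1−0.636) = 1.7473. LR = 0.55/0.37 = 1.4865.
Prior odds = 1.7473/1.4865 = 1.1754, so P(H) = 1.1754/(1+1.1754) ≈ 0.54.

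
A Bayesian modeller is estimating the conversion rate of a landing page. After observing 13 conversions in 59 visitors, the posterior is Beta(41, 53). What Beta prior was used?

Under Beta–binomial conjugacy the posterior parameters are (a+s, b+f).
Subtract the data counts: 41−13=28, 53−46=7.

Beta(28, 7)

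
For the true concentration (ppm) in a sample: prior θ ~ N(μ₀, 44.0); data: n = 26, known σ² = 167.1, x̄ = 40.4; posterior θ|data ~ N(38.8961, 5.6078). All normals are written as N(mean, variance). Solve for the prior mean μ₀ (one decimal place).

The posterior mean is a precision-weighted average: μ_n = (τ₀μ₀ + τ_data·x̄)/(τ₀+τ_data), with τ₀=1/σ₀² and τ_data=n/σ².
Here τ₀ = 1/44.0 = 0.022727 and τ_data = 26/167.1 = 0.155595, so τ_n = 0.178322.
Rearranging for μ₀: μ₀ = (μ_n·τ_n − τ_data·x̄)/τ₀ = (38.8961·0.178322 − 0.155595·40.4) / 0.022727 = 0.649992/0.022727 ≈ 28.6.

μ₀ = 28.6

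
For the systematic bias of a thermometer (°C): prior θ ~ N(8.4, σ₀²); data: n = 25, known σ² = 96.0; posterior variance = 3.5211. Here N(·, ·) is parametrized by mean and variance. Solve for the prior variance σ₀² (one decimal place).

For the Normal–Normal model with known σ², precisions add: τ_n = τ₀ + n/σ².
So 1/σ₀² = 1/3.5211 − 25/96.0 = 0.284002 − 0.260417 = 0.023585.
Hence σ₀² = 1/0.023585 ≈ 42.4.

σ₀² = 42.4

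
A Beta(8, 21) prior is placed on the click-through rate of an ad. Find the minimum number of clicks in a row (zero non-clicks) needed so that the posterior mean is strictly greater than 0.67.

k = 35

After k clicks and 0 non-clicks the posterior is Beta(8+k, 21), with mean (8+k)/(8+21+k).
Set (8+k)/(29+k) > 0.67 and solve: k > (0.67·29 − 8)/(1 − 0.67) = 34.636.
The smallest integer exceeding 34.636 is 35, and checking k=35: (43)/(64) = 0.6719 > 0.67.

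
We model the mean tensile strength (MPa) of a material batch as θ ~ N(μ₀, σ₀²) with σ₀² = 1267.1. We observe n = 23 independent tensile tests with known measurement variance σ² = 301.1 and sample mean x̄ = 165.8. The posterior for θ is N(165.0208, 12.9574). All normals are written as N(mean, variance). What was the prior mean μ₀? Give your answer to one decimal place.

With known observation variance, the Normal–Normal posterior has precision τ_n = τ₀ + n/σ² and mean μ_n = (τ₀μ₀ + (n/σ²)x̄)/τ_n.
Here τ₀ = 1/1267.1 = 0.000789 and τ_data = 23/301.1 = 0.076387, so τ_n = 0.077176.
Rearranging for μ₀: μ₀ = (μ_n·τ_n − τ_data·x̄)/τ₀ = (165.0208·0.077176 − 0.076387·165.8) / 0.000789 = 0.070681/0.000789 ≈ 89.6.

μ₀ = 89.6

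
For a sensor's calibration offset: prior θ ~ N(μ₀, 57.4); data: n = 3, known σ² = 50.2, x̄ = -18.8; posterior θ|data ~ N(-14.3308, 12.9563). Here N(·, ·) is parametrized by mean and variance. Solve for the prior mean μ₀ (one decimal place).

With known observation variance, the Normal–Normal posterior has precision τ_n = τ₀ + n/σ² and mean μ_n = (τ₀μ₀ + (n/σ²)x̄)/τ_n.
Here τ₀ = 1/57.4 = 0.017422 and τ_data = 3/50.2 = 0.059761, so τ_n = 0.077183.
Rearranging for μ₀: μ₀ = (μ_n·τ_n − τ_data·x̄)/τ₀ = (-14.3308·0.077183 − 0.059761·-18.8) / 0.017422 = 0.017413/0.017422 ≈ 1.0.

μ₀ = 1.0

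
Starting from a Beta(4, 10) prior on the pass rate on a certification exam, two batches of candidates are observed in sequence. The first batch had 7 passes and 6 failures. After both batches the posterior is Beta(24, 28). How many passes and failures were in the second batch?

13 passes and 12 failures

Because Beta–binomial updating is additive in the counts, the combined data contributed (α_post−α_prior, β_post−β_prior) successes and failures.
Total across both batches: 24−4=20 passes, 28−10=18 failures.
Subtract the first batch: 20−7=13 passes and 18−6=12 failures.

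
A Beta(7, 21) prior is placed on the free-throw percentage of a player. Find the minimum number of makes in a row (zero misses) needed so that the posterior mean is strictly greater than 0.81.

k = 83

After k makes and 0 misses the posterior is Beta(7+k, 21), with mean (7+k)/(7+21+k).
Set (7+k)/(28+k) > 0.81 and solve: k > (0.81·28 − 7)/(1 − 0.81) = 82.526.
The smallest integer exceeding 82.526 is 83, and checking k=83: (90)/(111) = 0.8108 > 0.81.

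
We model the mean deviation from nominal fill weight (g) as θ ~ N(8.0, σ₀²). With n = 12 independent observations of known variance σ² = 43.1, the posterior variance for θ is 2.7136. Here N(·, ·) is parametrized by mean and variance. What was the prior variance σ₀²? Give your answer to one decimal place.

σ₀² = 11.1

For the Normal–Normal model with known σ², precisions add: τ_n = τ₀ + n/σ².
So 1/σ₀² = 1/2.7136 − 12/43.1 = 0.368514 − 0.278422 = 0.090092.
Hence σ₀² = 1/0.090092 ≈ 11.1.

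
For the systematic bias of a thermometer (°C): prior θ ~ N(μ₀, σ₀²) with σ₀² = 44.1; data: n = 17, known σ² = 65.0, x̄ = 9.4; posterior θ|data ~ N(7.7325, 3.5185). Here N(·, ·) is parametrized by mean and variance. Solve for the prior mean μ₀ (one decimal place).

With known observation variance, the Normal–Normal posterior has precision τ_n = τ₀ + n/σ² and mean μ_n = (τ₀μ₀ + (n/σ²)x̄)/τ_n.
Here τ₀ = 1/44.1 = 0.022676 and τ_data = 17/65.0 = 0.261538, so τ_n = 0.284214.
Rearranging for μ₀: μ₀ = (μ_n·τ_n − τ_data·x̄)/τ₀ = (7.7325·0.284214 − 0.261538·9.4) / 0.022676 = -0.260772/0.022676 ≈ -11.5.

μ₀ = -11.5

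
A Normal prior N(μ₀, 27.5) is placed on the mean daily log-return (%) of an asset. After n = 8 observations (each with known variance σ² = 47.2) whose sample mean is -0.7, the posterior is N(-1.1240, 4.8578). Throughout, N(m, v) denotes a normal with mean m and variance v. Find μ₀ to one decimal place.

With known observation variance, the Normal–Normal posterior has precision τ_n = τ₀ + n/σ² and mean μ_n = (τ₀μ₀ + (n/σ²)x̄)/τ_n.
Here τ₀ = 1/27.5 = 0.036364 and τ_data = 8/47.2 = 0.169492, so τ_n = 0.205856.
Rearranging for μ₀: μ₀ = (μ_n·τ_n − τ_data·x̄)/τ₀ = (-1.1240·0.205856 − 0.169492·-0.7) / 0.036364 = -0.112738/0.036364 ≈ -3.1.

μ₀ = -3.1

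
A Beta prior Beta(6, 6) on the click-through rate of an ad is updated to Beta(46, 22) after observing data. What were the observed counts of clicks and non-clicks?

40 clicks and 16 non-clicks

Under Beta–binomial conjugacy the posterior parameters are (a+s, b+f).
So s = 46 − 6 = 40 and f = 22 − 6 = 16.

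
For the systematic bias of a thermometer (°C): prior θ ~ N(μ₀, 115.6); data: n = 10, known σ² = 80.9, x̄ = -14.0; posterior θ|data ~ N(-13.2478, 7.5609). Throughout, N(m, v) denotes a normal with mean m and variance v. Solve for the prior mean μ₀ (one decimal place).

μ₀ = -2.5

With known observation variance, the Normal–Normal posterior has precision τ_n = τ₀ + n/σ² and mean μ_n = (τ₀μ₀ + (n/σ²)x̄)/τ_n.
Here τ₀ = 1/115.6 = 0.008651 and τ_data = 10/80.9 = 0.123609, so τ_n = 0.132260.
Rearranging for μ₀: μ₀ = (μ_n·τ_n − τ_data·x̄)/τ₀ = (-13.2478·0.132260 − 0.123609·-14.0) / 0.008651 = -0.021628/0.008651 ≈ -2.5.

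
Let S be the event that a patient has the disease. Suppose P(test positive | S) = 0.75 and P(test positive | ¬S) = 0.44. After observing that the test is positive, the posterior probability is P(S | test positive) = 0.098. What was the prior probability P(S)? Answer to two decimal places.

In odds form, posterior odds = prior odds × likelihood ratio, so prior odds = posterior odds ÷ LR.
Posterior odds = 0.098/(1−0.098) = 0.1086. LR = 0.75/0.44 = 1.7045.
Prior odds = 0.1086/1.7045 = 0.0637, so P(S) = 0.0637/(1+0.0637) ≈ 0.06.

P(S) = 0.06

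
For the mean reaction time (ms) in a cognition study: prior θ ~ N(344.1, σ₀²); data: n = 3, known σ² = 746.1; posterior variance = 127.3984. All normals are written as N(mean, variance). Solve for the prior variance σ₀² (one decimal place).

Posterior precision equals prior precision plus data precision: 1/σ_n² = 1/σ₀² + n/σ².
So 1/σ₀² = 1/127.3984 − 3/746.1 = 0.007849 − 0.004021 = 0.003828.
Hence σ₀² = 1/0.003828 ≈ 261.2.

σ₀² = 261.2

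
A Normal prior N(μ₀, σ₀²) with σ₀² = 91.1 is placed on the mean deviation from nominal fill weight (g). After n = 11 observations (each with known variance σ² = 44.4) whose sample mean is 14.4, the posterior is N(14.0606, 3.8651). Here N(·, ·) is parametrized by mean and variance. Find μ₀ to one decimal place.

μ₀ = 6.4

The posterior mean is a precision-weighted average: μ_n = (τ₀μ₀ + τ_data·x̄)/(τ₀+τ_data), with τ₀=1/σ₀² and τ_data=n/σ².
Here τ₀ = 1/91.1 = 0.010977 and τ_data = 11/44.4 = 0.247748, so τ_n = 0.258725.
Rearranging for μ₀: μ₀ = (μ_n·τ_n − τ_data·x̄)/τ₀ = (14.0606·0.258725 − 0.247748·14.4) / 0.010977 = 0.070258/0.010977 ≈ 6.4.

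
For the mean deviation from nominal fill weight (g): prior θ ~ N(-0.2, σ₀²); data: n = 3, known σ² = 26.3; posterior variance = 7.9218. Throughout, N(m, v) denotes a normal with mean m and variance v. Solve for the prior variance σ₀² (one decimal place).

Posterior precision equals prior precision plus data precision: 1/σ_n² = 1/σ₀² + n/σ².
So 1/σ₀² = 1/7.9218 − 3/26.3 = 0.126234 − 0.114068 = 0.012166.
Hence σ₀² = 1/0.012166 ≈ 82.2.

σ₀² = 82.2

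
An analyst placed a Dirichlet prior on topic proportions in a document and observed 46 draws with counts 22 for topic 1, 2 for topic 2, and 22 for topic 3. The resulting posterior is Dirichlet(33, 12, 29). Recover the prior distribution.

For a Dirichlet(α) prior with multinomial counts c, the posterior is Dirichlet(α + c) componentwise.
Subtract each count from the matching posterior parameter: 33−22=11, 12−2=10, 29−22=7.

Dirichlet(11, 10, 7)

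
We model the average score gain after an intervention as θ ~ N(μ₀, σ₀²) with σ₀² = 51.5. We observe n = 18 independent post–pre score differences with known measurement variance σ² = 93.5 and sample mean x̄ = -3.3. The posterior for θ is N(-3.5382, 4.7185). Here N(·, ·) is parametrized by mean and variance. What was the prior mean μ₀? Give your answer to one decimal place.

μ₀ = -5.9

The posterior mean is a precision-weighted average: μ_n = (τ₀μ₀ + τ_data·x̄)/(τ₀+τ_data), with τ₀=1/σ₀² and τ_data=n/σ².
Here τ₀ = 1/51.5 = 0.019417 and τ_data = 18/93.5 = 0.192513, so τ_n = 0.211930.
Rearranging for μ₀: μ₀ = (μ_n·τ_n − τ_data·x̄)/τ₀ = (-3.5382·0.211930 − 0.192513·-3.3) / 0.019417 = -0.114558/0.019417 ≈ -5.9.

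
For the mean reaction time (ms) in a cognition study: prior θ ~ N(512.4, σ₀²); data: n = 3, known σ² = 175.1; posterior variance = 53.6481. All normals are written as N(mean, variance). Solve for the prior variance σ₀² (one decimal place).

Posterior precision equals prior precision plus data precision: 1/σ_n² = 1/σ₀² + n/σ².
So 1/σ₀² = 1/53.6481 − 3/175.1 = 0.018640 − 0.017133 = 0.001507.
Hence σ₀² = 1/0.001507 ≈ 663.6.

σ₀² = 663.6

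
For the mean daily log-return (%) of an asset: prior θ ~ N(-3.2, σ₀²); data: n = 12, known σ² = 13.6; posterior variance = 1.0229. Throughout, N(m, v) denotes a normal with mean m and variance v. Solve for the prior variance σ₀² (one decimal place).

Posterior precision equals prior precision plus data precision: 1/σ_n² = 1/σ₀² + n/σ².
So 1/σ₀² = 1/1.0229 − 12/13.6 = 0.977613 − 0.882353 = 0.095260.
Hence σ₀² = 1/0.095260 ≈ 10.5.

σ₀² = 10.5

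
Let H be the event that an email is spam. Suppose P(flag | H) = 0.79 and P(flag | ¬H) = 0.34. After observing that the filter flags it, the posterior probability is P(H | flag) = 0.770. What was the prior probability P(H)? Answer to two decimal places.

P(H) = 0.59

Bayes' rule in odds form gives O(H|E) = O(H)·[P(E|H)/P(E|¬H)], hence O(H) = O(H|E)/LR.
Posterior odds = 0.770/(1−0.770) = 3.3478. LR = 0.79/0.34 = 2.3235.
Prior odds = 3.3478/2.3235 = 1.4408, so P(H) = 1.4408/(1+1.4408) ≈ 0.59.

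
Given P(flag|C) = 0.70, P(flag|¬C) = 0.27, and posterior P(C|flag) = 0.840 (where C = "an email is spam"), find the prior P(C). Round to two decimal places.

P(C) = 0.67

Bayes' rule in odds form gives O(C|E) = O(C)·[P(E|C)/P(E|¬C)], hence O(C) = O(C|E)/LR.
Posterior odds = 0.840/(1−0.840) = 5.2500. LR = 0.70/0.27 = 2.5926.
Prior odds = 5.2500/2.5926 = 2.0250, so P(C) = 2.0250/(1+2.0250) ≈ 0.67.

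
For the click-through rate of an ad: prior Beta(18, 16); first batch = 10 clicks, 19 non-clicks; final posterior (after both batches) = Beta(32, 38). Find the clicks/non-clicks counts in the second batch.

4 clicks and 3 non-clicks

Because Beta–binomial updating is additive in the counts, the combined data contributed (α_post−α_prior, β_post−β_prior) successes and failures.
Total across both batches: 32−18=14 clicks, 38−16=22 non-clicks.
Subtract the first batch: 14−10=4 clicks and 22−19=3 non-clicks.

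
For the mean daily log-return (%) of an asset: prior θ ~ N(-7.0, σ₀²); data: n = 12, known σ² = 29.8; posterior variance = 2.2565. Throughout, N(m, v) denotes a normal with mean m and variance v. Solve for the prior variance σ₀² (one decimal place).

For the Normal–Normal model with known σ², precisions add: τ_n = τ₀ + n/σ².
So 1/σ₀² = 1/2.2565 − 12/29.8 = 0.443164 − 0.402685 = 0.040479.
Hence σ₀² = 1/0.040479 ≈ 24.7.

σ₀² = 24.7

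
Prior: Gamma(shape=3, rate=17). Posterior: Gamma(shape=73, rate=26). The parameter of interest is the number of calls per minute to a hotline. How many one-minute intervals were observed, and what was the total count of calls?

A Gamma(α, β) prior (rate parametrization) on a Poisson rate with n observations summing to S gives posterior Gamma(α+S, β+n).
Matching: Σxᵢ = 73 − 3 = 70 and n = 26 − 17 = 9.

n = 9 one-minute intervals with total 70 calls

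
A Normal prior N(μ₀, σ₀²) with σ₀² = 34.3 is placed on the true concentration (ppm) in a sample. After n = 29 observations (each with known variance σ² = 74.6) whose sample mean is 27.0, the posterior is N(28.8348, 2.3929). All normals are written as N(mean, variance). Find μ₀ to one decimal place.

The posterior mean is a precision-weighted average: μ_n = (τ₀μ₀ + τ_data·x̄)/(τ₀+τ_data), with τ₀=1/σ₀² and τ_data=n/σ².
Here τ₀ = 1/34.3 = 0.029155 and τ_data = 29/74.6 = 0.388740, so τ_n = 0.417895.
Rearranging for μ₀: μ₀ = (μ_n·τ_n − τ_data·x̄)/τ₀ = (28.8348·0.417895 − 0.388740·27.0) / 0.029155 = 1.553939/0.029155 ≈ 53.3.

μ₀ = 53.3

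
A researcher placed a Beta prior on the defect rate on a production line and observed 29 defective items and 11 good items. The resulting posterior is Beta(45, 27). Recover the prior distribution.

A Beta(α, β) prior with s successes and f failures in binomial data gives a Beta(α+s, β+f) posterior.
So α = 45 − 29 = 16 and β = 27 − 11 = 16.

Beta(16, 16)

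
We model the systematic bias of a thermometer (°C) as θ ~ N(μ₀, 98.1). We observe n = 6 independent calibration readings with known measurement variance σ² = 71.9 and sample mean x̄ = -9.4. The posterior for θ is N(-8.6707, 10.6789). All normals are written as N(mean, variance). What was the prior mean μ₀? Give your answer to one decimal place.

With known observation variance, the Normal–Normal posterior has precision τ_n = τ₀ + n/σ² and mean μ_n = (τ₀μ₀ + (n/σ²)x̄)/τ_n.
Here τ₀ = 1/98.1 = 0.010194 and τ_data = 6/71.9 = 0.083449, so τ_n = 0.093643.
Rearranging for μ₀: μ₀ = (μ_n·τ_n − τ_data·x̄)/τ₀ = (-8.6707·0.093643 − 0.083449·-9.4) / 0.010194 = -0.027530/0.010194 ≈ -2.7.

μ₀ = -2.7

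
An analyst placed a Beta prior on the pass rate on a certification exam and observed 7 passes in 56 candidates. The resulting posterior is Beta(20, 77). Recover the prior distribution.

Under Beta–binomial conjugacy the posterior parameters are (α+s, β+f).
Subtract the data counts: 20−7=13, 77−49=28.

Beta(13, 28)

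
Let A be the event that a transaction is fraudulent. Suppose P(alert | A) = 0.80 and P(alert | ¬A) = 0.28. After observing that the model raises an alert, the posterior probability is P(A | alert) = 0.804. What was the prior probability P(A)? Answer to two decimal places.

P(A) = 0.59

In odds form, posterior odds = prior odds × likelihood ratio, so prior odds = posterior odds ÷ LR.
Posterior odds = 0.804/(1−0.804) = 4.1020. LR = 0.80/0.28 = 2.8571.
Prior odds = 4.1020/2.8571 = 1.4357, so P(A) = 1.4357/(1+1.4357) ≈ 0.59.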